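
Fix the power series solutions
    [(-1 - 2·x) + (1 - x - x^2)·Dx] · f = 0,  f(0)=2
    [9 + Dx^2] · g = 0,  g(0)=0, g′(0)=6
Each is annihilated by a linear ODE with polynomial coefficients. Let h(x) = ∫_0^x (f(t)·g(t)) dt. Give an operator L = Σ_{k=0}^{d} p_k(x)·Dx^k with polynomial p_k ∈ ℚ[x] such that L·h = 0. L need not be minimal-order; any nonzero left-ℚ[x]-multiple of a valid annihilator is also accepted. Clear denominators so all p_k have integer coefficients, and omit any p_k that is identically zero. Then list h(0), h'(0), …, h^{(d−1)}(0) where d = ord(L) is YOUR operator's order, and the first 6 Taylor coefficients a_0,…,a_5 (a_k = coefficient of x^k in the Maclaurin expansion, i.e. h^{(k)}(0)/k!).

f: a_k = 2, 2, 4, 6, 10, 16, …
g: a_k = 0, 6, 0, -9, 0, 81/20, …
h₀=f·g: eliminate ⇒ L₀, order ≤ 1·2.
h=∫₀ˣh₀: take L = L₀·Dx.
L = (-7 + 9·x + 9·x^2)·Dx + (2 + 4·x)·Dx^2 + (-1 + x + x^2)·Dx^3  (order 3).
h: a_k = 0, 0, 6, 4, 3/2, 18/5, …
ICs: h(0) = 0, h′(0) = 0, h′′(0) = 12.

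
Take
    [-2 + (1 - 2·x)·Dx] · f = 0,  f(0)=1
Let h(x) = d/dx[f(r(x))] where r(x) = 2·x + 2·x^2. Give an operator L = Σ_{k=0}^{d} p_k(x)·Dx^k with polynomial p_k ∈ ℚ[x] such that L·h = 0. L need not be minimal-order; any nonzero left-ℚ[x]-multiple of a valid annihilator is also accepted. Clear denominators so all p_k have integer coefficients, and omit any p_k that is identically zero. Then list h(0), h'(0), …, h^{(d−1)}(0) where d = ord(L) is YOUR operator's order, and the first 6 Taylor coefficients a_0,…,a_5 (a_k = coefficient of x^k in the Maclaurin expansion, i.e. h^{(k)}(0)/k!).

L = (10 + 24·x + 24·x^2) + (-1 + 2·x + 12·x^2 + 8·x^3)·Dx  (order 1).
h: a_k = 4, 40, 288, 1856, 11200, 64896, …
ICs: h(0) = 4.

f: a_k = 1, 2, 4, 8, 16, 32, …
h₀=f(r): pull back L_f along r ⇒ L₀.
h₀' ⇒ L via d/dx closure of L₀.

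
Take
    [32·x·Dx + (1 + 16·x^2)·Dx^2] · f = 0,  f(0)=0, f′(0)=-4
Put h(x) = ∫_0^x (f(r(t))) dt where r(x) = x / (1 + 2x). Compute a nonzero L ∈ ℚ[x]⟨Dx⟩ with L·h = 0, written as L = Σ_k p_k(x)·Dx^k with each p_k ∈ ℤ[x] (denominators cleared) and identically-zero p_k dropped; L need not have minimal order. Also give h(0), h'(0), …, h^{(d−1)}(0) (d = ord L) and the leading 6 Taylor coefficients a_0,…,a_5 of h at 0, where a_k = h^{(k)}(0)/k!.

L = (4 + 40·x)·Dx^2 + (1 + 4·x + 20·x^2)·Dx^3  (order 3).
h: a_k = 0, 0, -2, 8/3, 4/3, -96/5, …
ICs: h(0) = 0, h′(0) = 0, h′′(0) = -4.

f: a_k = 0, -4, 0, 64/3, 0, -1024/5, …
Substitute x→r, Dx→(1/r')Dx; clear ⇒ L₀.
h=∫h₀ ⇒ L = L₀·Dx.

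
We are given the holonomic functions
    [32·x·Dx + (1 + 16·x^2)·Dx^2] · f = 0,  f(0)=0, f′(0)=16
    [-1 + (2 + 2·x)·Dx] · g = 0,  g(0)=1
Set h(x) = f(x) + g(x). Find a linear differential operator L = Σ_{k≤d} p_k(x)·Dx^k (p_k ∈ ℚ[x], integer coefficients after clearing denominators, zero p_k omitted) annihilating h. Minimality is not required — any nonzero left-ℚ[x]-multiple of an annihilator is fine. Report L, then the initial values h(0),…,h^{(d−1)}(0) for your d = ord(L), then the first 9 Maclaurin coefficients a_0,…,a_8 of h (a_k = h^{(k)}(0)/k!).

f: a_k = 0, 16, 0, -256/3, 0, 4096/5, 0, -65536/7, 0, …
g: a_k = 1, 1/2, -1/8, 1/16, -5/128, 7/256, -21/1024, 33/2048, -429/32768, …
h₀=f+g: left-lcm gives L₀, ord ≤ 3.
L = (-64 - 160·x + 3072·x^2 + 1536·x^3)·Dx + (-131 - 256·x + 5920·x^2 + 12288·x^3 + 5376·x^4)·Dx^2 + (-2 + 126·x + 192·x^2 + 2112·x^3 + 3584·x^4 + 1536·x^5)·Dx^3  (order 3).
h: a_k = 1, 33/2, -1/8, -4093/48, -5/128, 1048611/1280, -21/1024, -134217497/14336, -429/32768, …
ICs: h(0) = 1, h′(0) = 33/2, h′′(0) = -1/4.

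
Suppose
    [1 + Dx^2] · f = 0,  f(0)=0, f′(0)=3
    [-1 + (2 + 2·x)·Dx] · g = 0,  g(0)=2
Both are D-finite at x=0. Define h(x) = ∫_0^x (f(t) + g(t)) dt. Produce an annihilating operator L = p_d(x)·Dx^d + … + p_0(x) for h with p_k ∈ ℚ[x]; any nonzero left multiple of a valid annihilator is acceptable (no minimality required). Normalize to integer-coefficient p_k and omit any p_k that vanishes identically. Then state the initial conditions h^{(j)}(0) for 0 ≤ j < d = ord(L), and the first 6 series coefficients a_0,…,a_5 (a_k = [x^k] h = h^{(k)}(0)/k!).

L = (-7 - 8·x - 4·x^2)·Dx + (6 + 22·x + 24·x^2 + 8·x^3)·Dx^2 + (-7 - 8·x - 4·x^2)·Dx^3 + (6 + 22·x + 24·x^2 + 8·x^3)·Dx^4  (order 4).
h: a_k = 0, 2, 2, -1/12, -3/32, -1/64, …
ICs: h(0) = 0, h′(0) = 2, h′′(0) = 4, h′′′(0) = -1/2.

f: a_k = 0, 3, 0, -1/2, 0, 1/40, …
g: a_k = 2, 1, -1/4, 1/8, -5/64, 7/128, …
Weyl lclm of L_f,L_g ⇒ L₀ (ord ≤ 3).
h=∫₀ˣh₀: take L = L₀·Dx.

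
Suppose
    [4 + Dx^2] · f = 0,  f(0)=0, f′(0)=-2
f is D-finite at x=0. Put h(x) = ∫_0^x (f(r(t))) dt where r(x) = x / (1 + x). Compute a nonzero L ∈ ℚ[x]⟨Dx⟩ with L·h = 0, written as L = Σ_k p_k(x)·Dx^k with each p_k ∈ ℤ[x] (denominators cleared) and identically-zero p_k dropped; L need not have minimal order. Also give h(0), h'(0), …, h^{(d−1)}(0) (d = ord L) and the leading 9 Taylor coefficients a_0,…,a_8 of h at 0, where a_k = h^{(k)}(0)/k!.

L = 4·Dx + (2 + 6·x + 6·x^2 + 2·x^3)·Dx^2 + (1 + 4·x + 6·x^2 + 4·x^3 + x^4)·Dx^3  (order 3).
h: a_k = 0, 0, -1, 2/3, -1/6, -2/5, 43/45, -10/7, 2209/1260, …
ICs: h(0) = 0, h′(0) = 0, h′′(0) = -2.

f: a_k = 0, -2, 0, 4/3, 0, -4/15, 0, 8/315, 0, …
Substitute x→r, Dx→(1/r')Dx; clear ⇒ L₀.
Integrate: L := L₀·Dx.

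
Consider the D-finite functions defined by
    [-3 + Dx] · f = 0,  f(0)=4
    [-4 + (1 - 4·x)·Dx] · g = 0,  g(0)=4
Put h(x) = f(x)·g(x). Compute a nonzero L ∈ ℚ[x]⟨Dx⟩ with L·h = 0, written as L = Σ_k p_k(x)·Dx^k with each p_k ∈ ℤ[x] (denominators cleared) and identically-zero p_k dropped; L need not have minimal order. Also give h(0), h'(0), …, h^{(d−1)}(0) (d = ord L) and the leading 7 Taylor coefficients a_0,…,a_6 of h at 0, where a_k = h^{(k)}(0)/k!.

L = (7 - 12·x) + (-1 + 4·x)·Dx  (order 1).
h: a_k = 16, 112, 520, 2152, 8662, 173402/5, 693689/5, …
ICs: h(0) = 16.

f: a_k = 4, 12, 18, 18, 27/2, 81/10, 81/20, …
g: a_k = 4, 16, 64, 256, 1024, 4096, 16384, …
h₀=f·g: eliminate ⇒ L₀, order ≤ 1·1.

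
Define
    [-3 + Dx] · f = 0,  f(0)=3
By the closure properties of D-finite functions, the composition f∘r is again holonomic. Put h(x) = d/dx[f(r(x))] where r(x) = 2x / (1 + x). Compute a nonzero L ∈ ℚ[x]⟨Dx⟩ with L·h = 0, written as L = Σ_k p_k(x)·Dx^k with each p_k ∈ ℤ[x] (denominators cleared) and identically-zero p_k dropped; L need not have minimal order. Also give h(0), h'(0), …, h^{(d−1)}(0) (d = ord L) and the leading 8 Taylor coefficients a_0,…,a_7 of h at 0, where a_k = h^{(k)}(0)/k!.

f: a_k = 3, 9, 27/2, 27/2, 81/8, 243/40, 243/80, 729/560, …
L₀ from L_f via x↦r, Dx↦r'^{-1}Dx.
h=h₀': d/dx-closure on L₀ ⇒ L.
L = (4 - 2·x) + (-1 - 2·x - x^2)·Dx  (order 1).
h: a_k = 18, 72, 54, -72, -18, 432/5, -342/5, -288/35, …
ICs: h(0) = 18.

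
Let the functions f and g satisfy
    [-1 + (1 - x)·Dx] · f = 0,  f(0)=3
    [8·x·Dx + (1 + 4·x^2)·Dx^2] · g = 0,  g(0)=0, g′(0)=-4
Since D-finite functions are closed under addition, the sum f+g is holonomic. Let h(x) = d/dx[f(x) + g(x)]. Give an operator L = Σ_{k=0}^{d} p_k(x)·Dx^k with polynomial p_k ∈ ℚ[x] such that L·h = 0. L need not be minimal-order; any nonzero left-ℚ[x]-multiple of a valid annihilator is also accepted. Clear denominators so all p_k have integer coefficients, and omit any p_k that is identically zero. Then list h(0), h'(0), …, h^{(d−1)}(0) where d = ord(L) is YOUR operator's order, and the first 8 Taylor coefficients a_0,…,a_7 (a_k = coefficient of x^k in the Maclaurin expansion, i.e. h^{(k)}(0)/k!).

f: a_k = 3, 3, 3, 3, 3, 3, 3, 3, …
g: a_k = 0, -4, 0, 16/3, 0, -64/5, 0, 256/7, …
L₀ := lclm(L_f,L_g); ord L₀ ≤ 1+2.
Derive L from L₀ (diff closure).
L = (-8 + 32·x + 96·x^2) + (7 - 8·x - 20·x^2 + 96·x^3)·Dx + (-1 - 3·x - 12·x^3 + 16·x^4)·Dx^2  (order 2).
h: a_k = -1, 6, 25, 12, -49, 18, 277, 24, …
ICs: h(0) = -1, h′(0) = 6.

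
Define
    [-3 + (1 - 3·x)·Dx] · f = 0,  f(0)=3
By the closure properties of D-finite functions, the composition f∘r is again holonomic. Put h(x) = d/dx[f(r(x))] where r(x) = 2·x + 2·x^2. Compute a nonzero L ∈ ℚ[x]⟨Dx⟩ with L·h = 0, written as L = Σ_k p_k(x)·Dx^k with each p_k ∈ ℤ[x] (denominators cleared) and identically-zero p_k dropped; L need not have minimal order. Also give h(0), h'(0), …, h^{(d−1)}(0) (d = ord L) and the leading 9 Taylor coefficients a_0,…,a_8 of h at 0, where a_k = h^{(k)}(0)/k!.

f: a_k = 3, 9, 27, 81, 243, 729, 2187, 6561, 19683, …
Substitute x→r, Dx→(1/r')Dx; clear ⇒ L₀.
Derive L from L₀ (diff closure).
L = (14 + 36·x + 36·x^2) + (-1 + 4·x + 18·x^2 + 12·x^3)·Dx  (order 1).
h: a_k = 18, 252, 2592, 23760, 204120, 1683504, 13499136, 106033536, 819862560, …
ICs: h(0) = 18.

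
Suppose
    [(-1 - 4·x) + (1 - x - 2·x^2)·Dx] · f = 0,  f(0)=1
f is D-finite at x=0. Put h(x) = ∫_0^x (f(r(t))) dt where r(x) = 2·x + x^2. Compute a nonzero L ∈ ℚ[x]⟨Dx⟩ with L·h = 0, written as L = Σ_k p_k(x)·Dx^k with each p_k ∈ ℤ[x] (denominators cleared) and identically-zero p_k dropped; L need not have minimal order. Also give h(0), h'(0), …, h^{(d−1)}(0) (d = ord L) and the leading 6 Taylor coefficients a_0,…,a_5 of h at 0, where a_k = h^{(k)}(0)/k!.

f: a_k = 1, 1, 3, 5, 11, 21, …
Change of var in L_f (x↦r) gives L₀.
Integrate: L := L₀·Dx.
L = (2 + 16·x + 8·x^2)·Dx + (-1 + 3·x + 6·x^2 + 2·x^3)·Dx^2  (order 2).
h: a_k = 0, 1, 1, 13/3, 13, 239/5, …
ICs: h(0) = 0, h′(0) = 1.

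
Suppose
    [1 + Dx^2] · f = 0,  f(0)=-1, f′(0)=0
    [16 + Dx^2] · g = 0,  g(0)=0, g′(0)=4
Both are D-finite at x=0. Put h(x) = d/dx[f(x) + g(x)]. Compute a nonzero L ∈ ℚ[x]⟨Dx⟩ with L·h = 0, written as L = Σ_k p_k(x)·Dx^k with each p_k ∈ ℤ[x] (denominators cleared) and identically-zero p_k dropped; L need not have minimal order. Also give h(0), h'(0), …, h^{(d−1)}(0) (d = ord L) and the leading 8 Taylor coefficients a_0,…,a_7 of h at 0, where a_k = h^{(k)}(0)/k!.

f: a_k = -1, 0, 1/2, 0, -1/24, 0, 1/720, 0, …
g: a_k = 0, 4, 0, -32/3, 0, 128/15, 0, -1024/315, …
L₀ := lclm(L_f,L_g); ord L₀ ≤ 2+2.
Derive L from L₀ (diff closure).
L = 16 + 17·Dx^2 + Dx^4  (order 4).
h: a_k = 4, 1, -32, -1/6, 128/3, 1/120, -1024/45, -1/5040, …
ICs: h(0) = 4, h′(0) = 1, h′′(0) = -64, h′′′(0) = -1.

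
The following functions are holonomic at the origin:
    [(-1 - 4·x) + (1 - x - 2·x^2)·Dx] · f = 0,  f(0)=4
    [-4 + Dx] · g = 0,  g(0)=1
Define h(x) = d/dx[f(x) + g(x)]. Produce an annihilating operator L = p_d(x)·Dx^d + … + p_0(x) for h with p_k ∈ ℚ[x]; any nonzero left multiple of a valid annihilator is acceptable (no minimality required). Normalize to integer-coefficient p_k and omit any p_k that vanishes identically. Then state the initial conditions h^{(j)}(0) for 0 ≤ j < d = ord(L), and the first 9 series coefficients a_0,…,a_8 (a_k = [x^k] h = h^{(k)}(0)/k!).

L = (12 + 240·x + 288·x^2 + 768·x^3 + 384·x^4) + (-7 - 56·x - 160·x^2 - 160·x^3 + 160·x^4 + 128·x^5)·Dx + (1 - x + 22·x^2 - 8·x^3 - 64·x^4 - 32·x^5)·Dx^2  (order 2).
h: a_k = 8, 40, 92, 656/3, 1388/3, 15992/15, 108124/45, 1727776/315, 3868988/315, …
ICs: h(0) = 8, h′(0) = 40.

f: a_k = 4, 4, 12, 20, 44, 84, 172, 340, 684, …
g: a_k = 1, 4, 8, 32/3, 32/3, 128/15, 256/45, 1024/315, 512/315, …
h₀=f+g: left-lcm gives L₀, ord ≤ 2.
h=h₀': d/dx-closure on L₀ ⇒ L.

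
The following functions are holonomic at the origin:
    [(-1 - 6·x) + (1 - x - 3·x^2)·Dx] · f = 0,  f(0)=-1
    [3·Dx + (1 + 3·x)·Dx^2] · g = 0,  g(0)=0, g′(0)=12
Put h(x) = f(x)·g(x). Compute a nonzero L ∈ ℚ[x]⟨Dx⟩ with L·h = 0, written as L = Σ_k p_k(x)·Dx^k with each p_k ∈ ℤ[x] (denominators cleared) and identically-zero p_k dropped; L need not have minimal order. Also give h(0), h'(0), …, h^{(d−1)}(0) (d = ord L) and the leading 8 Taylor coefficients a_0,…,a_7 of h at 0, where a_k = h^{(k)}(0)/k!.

f: a_k = -1, -1, -4, -7, -19, -40, -97, -217, …
g: a_k = 0, 12, -18, 36, -81, 972/5, -486, 8748/7, …
Product ⇒ symmetric product L₀, ord ≤ 2.
L = (9 + 36·x) + (-1 + 21·x + 45·x^2)·Dx + (-1 - 2·x + 6·x^2 + 9·x^3)·Dx^2  (order 2).
h: a_k = 0, -12, 6, -66, 33, -1797/5, 1128/5, -73581/35, …
ICs: h(0) = 0, h′(0) = -12.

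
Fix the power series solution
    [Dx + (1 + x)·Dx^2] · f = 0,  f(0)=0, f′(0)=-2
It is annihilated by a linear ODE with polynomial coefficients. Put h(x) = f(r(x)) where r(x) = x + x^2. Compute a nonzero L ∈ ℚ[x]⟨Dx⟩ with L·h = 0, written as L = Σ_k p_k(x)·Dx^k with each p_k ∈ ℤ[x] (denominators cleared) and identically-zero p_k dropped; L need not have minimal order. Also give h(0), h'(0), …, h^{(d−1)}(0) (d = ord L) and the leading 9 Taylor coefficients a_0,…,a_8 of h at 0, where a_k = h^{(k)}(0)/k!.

f: a_k = 0, -2, 1, -2/3, 1/2, -2/5, 1/3, -2/7, 1/4, …
Substitute x→r, Dx→(1/r')Dx; clear ⇒ L₀.
L = (-1 + 2·x + 2·x^2)·Dx + (1 + 3·x + 3·x^2 + 2·x^3)·Dx^2  (order 2).
h: a_k = 0, -2, -1, 4/3, -1/2, -2/5, 2/3, -2/7, -1/4, …
ICs: h(0) = 0, h′(0) = -2.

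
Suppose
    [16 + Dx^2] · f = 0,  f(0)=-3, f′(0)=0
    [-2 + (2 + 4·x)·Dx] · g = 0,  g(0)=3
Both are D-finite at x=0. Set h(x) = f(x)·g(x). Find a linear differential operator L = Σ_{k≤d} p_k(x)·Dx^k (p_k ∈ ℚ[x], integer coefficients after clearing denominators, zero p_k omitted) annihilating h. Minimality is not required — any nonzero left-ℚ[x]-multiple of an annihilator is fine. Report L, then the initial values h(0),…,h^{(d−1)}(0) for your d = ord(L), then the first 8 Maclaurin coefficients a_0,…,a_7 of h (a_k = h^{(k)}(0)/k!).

f: a_k = -3, 0, 24, 0, -32, 0, 256/15, 0, …
g: a_k = 3, 3, -3/2, 3/2, -15/8, 21/8, -63/16, 99/16, …
h₀=f·g: eliminate ⇒ L₀, order ≤ 2·1.
L = (19 + 64·x + 64·x^2) + (-2 - 4·x)·Dx + (1 + 4·x + 4·x^2)·Dx^2  (order 2).
h: a_k = -9, -9, 153/2, 135/2, -1011/8, -543/8, 5281/80, 3811/80, …
ICs: h(0) = -9, h′(0) = -9.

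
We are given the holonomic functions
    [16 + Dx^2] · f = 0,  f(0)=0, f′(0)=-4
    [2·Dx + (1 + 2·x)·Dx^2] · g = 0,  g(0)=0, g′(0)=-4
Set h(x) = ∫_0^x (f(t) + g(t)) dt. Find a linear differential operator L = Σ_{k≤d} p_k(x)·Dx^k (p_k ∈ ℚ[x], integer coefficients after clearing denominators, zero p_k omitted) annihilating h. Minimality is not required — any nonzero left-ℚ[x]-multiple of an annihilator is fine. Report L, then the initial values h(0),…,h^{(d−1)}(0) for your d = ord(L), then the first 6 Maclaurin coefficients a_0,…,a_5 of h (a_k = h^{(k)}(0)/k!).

L = (160 + 256·x + 256·x^2)·Dx^2 + (48 + 224·x + 384·x^2 + 256·x^3)·Dx^3 + (10 + 16·x + 16·x^2)·Dx^4 + (3 + 14·x + 24·x^2 + 16·x^3)·Dx^5  (order 5).
h: a_k = 0, 0, -4, 4/3, 4/3, 8/5, …
ICs: h(0) = 0, h′(0) = 0, h′′(0) = -8, h′′′(0) = 8, h′′′′(0) = 32.

f: a_k = 0, -4, 0, 32/3, 0, -128/15, …
g: a_k = 0, -4, 4, -16/3, 8, -64/5, …
Sum ⇒ L₀ = lclm(L_f,L_g) in ℚ(x)⟨Dx⟩.
h=∫h₀ ⇒ L = L₀·Dx.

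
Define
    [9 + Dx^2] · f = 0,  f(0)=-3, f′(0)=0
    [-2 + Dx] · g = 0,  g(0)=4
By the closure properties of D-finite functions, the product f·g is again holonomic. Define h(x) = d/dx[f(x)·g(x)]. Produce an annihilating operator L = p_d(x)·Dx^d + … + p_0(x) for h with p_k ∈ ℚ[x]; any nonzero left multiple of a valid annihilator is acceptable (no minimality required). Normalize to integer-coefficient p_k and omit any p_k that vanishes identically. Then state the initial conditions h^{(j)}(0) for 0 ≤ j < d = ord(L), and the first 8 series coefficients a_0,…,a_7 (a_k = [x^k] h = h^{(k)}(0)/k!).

f: a_k = -3, 0, 27/2, 0, -81/8, 0, 243/80, 0, …
g: a_k = 4, 8, 8, 16/3, 8/3, 16/15, 16/45, 32/315, …
Sym-product of L_f,L_g gives L₀ (≤ ord 2).
Differentiate: ansatz ord ≤ ord L₀ ⇒ L.
L = 13 - 4·Dx + Dx^2  (order 2).
h: a_k = -24, 60, 276, 238, -61, -407/2, -3277/30, 239/420, …
ICs: h(0) = -24, h′(0) = 60.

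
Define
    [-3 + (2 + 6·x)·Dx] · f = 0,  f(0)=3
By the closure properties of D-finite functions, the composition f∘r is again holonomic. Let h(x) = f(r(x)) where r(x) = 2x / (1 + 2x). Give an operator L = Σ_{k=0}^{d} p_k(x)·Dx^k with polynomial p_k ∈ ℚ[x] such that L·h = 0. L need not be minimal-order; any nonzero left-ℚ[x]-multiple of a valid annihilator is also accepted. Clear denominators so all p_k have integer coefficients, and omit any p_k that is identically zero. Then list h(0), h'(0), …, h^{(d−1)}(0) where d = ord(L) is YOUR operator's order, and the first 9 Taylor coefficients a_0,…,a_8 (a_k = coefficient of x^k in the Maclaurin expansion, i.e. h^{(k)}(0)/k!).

f: a_k = 3, 9/2, -27/8, 81/16, -1215/128, 5103/256, -45927/1024, 216513/2048, -8444007/32768, …
f∘r: x↦r, Dx↦Dx/r' in L_f ⇒ L₀.
L = -3 + (1 + 10·x + 16·x^2)·Dx  (order 1).
h: a_k = 3, 9, -63/2, 261/2, -5031/8, 27207/8, -318915/16, 1975005/16, -101709495/128, …
ICs: h(0) = 3.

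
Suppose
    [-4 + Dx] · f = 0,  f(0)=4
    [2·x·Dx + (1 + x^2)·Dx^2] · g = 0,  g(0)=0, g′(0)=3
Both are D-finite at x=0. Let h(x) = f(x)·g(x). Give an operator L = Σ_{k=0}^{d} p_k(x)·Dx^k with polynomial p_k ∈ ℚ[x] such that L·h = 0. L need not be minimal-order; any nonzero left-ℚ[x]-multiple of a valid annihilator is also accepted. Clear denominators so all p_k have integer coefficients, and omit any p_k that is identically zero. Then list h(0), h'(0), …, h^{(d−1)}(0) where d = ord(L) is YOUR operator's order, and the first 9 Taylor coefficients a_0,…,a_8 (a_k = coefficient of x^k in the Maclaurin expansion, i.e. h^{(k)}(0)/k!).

L = (16 - 8·x + 16·x^2) + (-8 + 2·x - 8·x^2)·Dx + (1 + x^2)·Dx^2  (order 2).
h: a_k = 0, 12, 48, 92, 112, 492/5, 208/3, 1508/35, 496/21, …
ICs: h(0) = 0, h′(0) = 12.

f: a_k = 4, 16, 32, 128/3, 128/3, 512/15, 1024/45, 4096/315, 2048/315, …
g: a_k = 0, 3, 0, -1, 0, 3/5, 0, -3/7, 0, …
Sym-product of L_f,L_g gives L₀ (≤ ord 2).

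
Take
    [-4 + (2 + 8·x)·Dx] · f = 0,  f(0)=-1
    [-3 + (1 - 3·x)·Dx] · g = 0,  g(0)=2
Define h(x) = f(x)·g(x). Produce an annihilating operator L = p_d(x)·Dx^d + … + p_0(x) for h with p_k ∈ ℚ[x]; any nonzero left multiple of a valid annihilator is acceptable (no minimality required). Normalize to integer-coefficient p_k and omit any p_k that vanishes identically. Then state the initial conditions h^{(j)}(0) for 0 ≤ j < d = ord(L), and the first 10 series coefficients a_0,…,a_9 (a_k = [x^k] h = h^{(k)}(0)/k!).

L = (5 + 6·x) + (-1 - x + 12·x^2)·Dx  (order 1).
h: a_k = -2, -10, -26, -86, -238, -770, -2142, -6954, -19146, -63158, …
ICs: h(0) = -2.

f: a_k = -1, -2, 2, -4, 10, -28, 84, -264, 858, -2860, …
g: a_k = 2, 6, 18, 54, 162, 486, 1458, 4374, 13122, 39366, …
f·g: L₀ = L_f ⊗_s L_g, ord ≤ 1·1.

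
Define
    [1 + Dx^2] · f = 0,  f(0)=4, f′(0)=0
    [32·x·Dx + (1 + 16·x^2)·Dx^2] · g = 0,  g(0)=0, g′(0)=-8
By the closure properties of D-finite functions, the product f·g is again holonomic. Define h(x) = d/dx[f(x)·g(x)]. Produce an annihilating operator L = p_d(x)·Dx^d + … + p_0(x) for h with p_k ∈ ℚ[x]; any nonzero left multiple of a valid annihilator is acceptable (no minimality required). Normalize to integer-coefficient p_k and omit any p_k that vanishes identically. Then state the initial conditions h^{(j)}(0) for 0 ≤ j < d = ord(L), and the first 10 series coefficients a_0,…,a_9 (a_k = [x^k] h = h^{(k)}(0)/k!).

L = (209105 + 6893664·x^2 + 261353216·x^4 + 52248576·x^6 - 2162688·x^8 - 60817408·x^10 + 16777216·x^12) + (108608·x + 9933824·x^3 + 133857280·x^5 + 44564480·x^7 + 20971520·x^9 + 67108864·x^11)·Dx + (210210 + 6980800·x^2 + 263314944·x^4 + 66224128·x^6 + 4063232·x^8 - 54525952·x^10 + 33554432·x^12)·Dx^2 + (108608·x + 9933824·x^3 + 133857280·x^5 + 44564480·x^7 + 20971520·x^9 + 67108864·x^11)·Dx^3 + (1105 + 87136·x^2 + 1961728·x^4 + 13975552·x^6 + 6225920·x^8 + 6291456·x^10 + 16777216·x^12)·Dx^4  (order 4).
h: a_k = -32, 0, 560, 0, -25876/3, 0, 6158542/45, 0, -916452227/420, 0, …
ICs: h(0) = -32, h′(0) = 0, h′′(0) = 1120, h′′′(0) = 0.

f: a_k = 4, 0, -2, 0, 1/6, 0, -1/180, 0, 1/10080, 0, …
g: a_k = 0, -8, 0, 128/3, 0, -2048/5, 0, 32768/7, 0, -524288/9, …
Product ⇒ symmetric product L₀, ord ≤ 4.
h₀' ⇒ L via d/dx closure of L₀.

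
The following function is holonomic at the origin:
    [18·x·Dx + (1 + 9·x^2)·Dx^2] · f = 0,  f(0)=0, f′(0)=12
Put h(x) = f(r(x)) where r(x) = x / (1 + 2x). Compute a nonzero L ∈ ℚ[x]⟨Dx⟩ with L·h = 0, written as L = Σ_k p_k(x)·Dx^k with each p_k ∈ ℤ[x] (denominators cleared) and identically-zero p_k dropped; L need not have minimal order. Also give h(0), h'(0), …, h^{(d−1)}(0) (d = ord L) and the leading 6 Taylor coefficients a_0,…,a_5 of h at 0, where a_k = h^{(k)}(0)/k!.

f: a_k = 0, 12, 0, -36, 0, 972/5, …
h₀=f(r): pull back L_f along r ⇒ L₀.
L = (4 + 26·x)·Dx + (1 + 4·x + 13·x^2)·Dx^2  (order 2).
h: a_k = 0, 12, -24, 12, 120, -2388/5, …
ICs: h(0) = 0, h′(0) = 12.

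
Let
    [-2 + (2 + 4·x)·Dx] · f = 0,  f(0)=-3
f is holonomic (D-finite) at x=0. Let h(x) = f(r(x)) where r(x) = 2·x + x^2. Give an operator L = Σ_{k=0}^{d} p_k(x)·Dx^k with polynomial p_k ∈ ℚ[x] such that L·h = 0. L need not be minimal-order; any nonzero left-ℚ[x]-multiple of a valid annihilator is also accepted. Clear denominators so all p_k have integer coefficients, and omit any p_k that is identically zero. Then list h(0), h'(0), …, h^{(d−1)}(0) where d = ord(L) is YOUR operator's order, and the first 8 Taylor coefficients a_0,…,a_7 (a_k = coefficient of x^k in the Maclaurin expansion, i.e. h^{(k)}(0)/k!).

L = (-2 - 2·x) + (1 + 4·x + 2·x^2)·Dx  (order 1).
h: a_k = -3, -6, 3, -6, 27/2, -33, 171/2, -231, …
ICs: h(0) = -3.

f: a_k = -3, -3, 3/2, -3/2, 15/8, -21/8, 63/16, -99/16, …
h₀=f(r): pull back L_f along r ⇒ L₀.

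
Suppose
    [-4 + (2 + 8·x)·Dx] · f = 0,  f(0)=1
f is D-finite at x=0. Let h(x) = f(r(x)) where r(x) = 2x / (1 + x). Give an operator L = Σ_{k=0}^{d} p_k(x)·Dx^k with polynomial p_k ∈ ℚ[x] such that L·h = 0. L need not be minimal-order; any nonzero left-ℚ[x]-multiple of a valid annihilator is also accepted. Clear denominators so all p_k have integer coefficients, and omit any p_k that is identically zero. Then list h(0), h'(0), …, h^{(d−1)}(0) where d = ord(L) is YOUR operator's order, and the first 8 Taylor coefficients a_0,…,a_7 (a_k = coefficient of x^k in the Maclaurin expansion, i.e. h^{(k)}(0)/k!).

L = -4 + (1 + 10·x + 9·x^2)·Dx  (order 1).
h: a_k = 1, 4, -12, 52, -284, 1764, -11820, 83220, …
ICs: h(0) = 1.

f: a_k = 1, 2, -2, 4, -10, 28, -84, 264, …
Substitute x→r, Dx→(1/r')Dx; clear ⇒ L₀.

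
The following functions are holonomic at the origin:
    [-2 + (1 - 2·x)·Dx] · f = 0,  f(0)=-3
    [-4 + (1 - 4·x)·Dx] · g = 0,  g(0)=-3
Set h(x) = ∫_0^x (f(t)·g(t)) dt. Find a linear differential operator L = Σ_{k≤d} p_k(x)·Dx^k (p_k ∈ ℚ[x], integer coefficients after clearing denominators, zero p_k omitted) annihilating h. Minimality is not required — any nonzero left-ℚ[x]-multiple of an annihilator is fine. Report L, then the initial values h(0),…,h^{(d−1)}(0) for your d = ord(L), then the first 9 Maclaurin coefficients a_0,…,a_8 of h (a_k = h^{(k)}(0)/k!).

f: a_k = -3, -6, -12, -24, -48, -96, -192, -384, -768, …
g: a_k = -3, -12, -48, -192, -768, -3072, -12288, -49152, -196608, …
f·g: L₀ = L_f ⊗_s L_g, ord ≤ 1·1.
Integrate: L := L₀·Dx.
L = (-6 + 16·x)·Dx + (1 - 6·x + 8·x^2)·Dx^2  (order 2).
h: a_k = 0, 9, 27, 84, 270, 4464/5, 3024, 73152/7, 36720, …
ICs: h(0) = 0, h′(0) = 9.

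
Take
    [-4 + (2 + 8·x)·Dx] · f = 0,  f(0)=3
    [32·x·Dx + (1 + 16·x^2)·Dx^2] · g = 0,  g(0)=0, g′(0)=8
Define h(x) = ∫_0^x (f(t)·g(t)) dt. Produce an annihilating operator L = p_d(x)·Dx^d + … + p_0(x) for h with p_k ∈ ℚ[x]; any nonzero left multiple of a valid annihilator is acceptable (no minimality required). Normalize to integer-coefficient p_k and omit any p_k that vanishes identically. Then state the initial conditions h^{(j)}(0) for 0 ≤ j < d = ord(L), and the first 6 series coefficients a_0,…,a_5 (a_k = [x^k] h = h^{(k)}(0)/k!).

f: a_k = 3, 6, -6, 12, -30, 84, …
g: a_k = 0, 8, 0, -128/3, 0, 2048/5, …
h₀=f·g: eliminate ⇒ L₀, order ≤ 1·2.
Integrate: L := L₀·Dx.
L = (12 - 64·x - 64·x^2)·Dx + (-4 + 16·x + 192·x^2 + 256·x^3)·Dx^2 + (1 + 8·x + 32·x^2 + 128·x^3 + 256·x^4)·Dx^3  (order 3).
h: a_k = 0, 0, 12, 16, -44, -32, …
ICs: h(0) = 0, h′(0) = 0, h′′(0) = 24.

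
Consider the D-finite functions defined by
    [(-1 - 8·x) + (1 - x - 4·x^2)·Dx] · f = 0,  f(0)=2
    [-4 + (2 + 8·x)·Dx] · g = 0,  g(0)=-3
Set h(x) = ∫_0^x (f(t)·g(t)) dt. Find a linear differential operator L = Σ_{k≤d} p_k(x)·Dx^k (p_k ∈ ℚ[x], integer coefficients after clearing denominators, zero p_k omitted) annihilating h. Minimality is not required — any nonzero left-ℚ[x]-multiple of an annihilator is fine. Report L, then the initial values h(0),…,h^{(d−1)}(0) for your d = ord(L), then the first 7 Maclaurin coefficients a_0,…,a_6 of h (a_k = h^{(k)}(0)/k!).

f: a_k = 2, 2, 10, 18, 58, 130, 362, …
g: a_k = -3, -6, 6, -12, 30, -84, 252, …
L₀ := L_f ⊗_s L_g (sym. prod.), ord ≤ 1.
h=∫h₀ ⇒ L = L₀·Dx.
L = (3 + 10·x + 24·x^2)·Dx + (-1 - 3·x + 8·x^2 + 16·x^3)·Dx^2  (order 2).
h: a_k = 0, -6, -9, -10, -63/2, -186/5, -143, …
ICs: h(0) = 0, h′(0) = -6.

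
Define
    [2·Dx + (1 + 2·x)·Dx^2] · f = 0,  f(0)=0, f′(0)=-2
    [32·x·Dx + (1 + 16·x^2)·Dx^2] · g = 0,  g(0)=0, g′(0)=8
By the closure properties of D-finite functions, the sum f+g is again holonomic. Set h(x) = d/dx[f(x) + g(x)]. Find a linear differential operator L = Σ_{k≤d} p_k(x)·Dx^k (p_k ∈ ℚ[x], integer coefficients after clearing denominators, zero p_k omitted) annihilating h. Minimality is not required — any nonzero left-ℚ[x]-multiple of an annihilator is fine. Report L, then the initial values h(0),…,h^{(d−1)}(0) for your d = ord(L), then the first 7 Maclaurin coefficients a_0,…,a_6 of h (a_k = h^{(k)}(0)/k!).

f: a_k = 0, -2, 2, -8/3, 4, -32/5, 32/3, …
g: a_k = 0, 8, 0, -128/3, 0, 2048/5, 0, …
Weyl lclm of L_f,L_g ⇒ L₀ (ord ≤ 4).
Derive L from L₀ (diff closure).
L = (-32 - 192·x + 1536·x^2 + 1024·x^3) + (-20 - 64·x + 576·x^2 + 3072·x^3 + 2048·x^4)·Dx + (-1 + 14·x + 32·x^2 + 256·x^3 + 768·x^4 + 512·x^5)·Dx^2  (order 2).
h: a_k = 6, 4, -136, 16, 2016, 64, -32896, …
ICs: h(0) = 6, h′(0) = 4.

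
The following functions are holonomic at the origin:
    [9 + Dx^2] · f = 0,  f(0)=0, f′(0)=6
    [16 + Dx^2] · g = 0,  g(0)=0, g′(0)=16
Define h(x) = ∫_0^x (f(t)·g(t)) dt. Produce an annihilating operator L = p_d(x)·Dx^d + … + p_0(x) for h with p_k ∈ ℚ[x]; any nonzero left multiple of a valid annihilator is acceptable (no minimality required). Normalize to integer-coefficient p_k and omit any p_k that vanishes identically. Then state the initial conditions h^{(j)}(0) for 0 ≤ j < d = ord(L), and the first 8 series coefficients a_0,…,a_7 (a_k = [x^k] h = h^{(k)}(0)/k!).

f: a_k = 0, 6, 0, -9, 0, 81/20, 0, -243/280, …
g: a_k = 0, 16, 0, -128/3, 0, 512/15, 0, -4096/315, …
L₀ := L_f ⊗_s L_g (sym. prod.), ord ≤ 4.
h=∫₀ˣh₀: take L = L₀·Dx.
L = 49·Dx + 50·Dx^3 + Dx^5  (order 5).
h: a_k = 0, 0, 0, 32, 0, -80, 0, 3268/35, …
ICs: h(0) = 0, h′(0) = 0, h′′(0) = 0, h′′′(0) = 192, h′′′′(0) = 0.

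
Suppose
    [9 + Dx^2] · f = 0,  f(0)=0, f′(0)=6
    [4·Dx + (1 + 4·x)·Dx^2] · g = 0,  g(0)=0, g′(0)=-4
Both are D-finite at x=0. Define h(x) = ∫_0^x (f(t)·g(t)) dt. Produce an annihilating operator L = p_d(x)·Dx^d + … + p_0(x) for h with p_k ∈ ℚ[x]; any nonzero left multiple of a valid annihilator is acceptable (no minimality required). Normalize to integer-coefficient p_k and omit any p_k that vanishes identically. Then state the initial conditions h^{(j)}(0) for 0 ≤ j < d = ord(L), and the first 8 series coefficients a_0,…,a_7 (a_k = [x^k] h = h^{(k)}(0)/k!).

f: a_k = 0, 6, 0, -9, 0, 81/20, 0, -243/280, …
g: a_k = 0, -4, 8, -64/3, 64, -1024/5, 2048/3, -16384/7, …
L₀ := L_f ⊗_s L_g (sym. prod.), ord ≤ 4.
∫: right-multiply L₀ by Dx.
L = (-2043 - 1296·x + 44064·x^2 + 186624·x^3 + 186624·x^4)·Dx + (72 + 5472·x + 31104·x^2 + 41472·x^3)·Dx^2 + (-182 + 864·x + 12096·x^2 + 41472·x^3 + 41472·x^4)·Dx^3 + (8 + 608·x + 3456·x^2 + 4608·x^3)·Dx^4 + (5 + 112·x + 800·x^2 + 2304·x^3 + 2304·x^4)·Dx^5  (order 5).
h: a_k = 0, 0, 0, -8, 12, -92/5, 52, -1053/7, …
ICs: h(0) = 0, h′(0) = 0, h′′(0) = 0, h′′′(0) = -48, h′′′′(0) = 288.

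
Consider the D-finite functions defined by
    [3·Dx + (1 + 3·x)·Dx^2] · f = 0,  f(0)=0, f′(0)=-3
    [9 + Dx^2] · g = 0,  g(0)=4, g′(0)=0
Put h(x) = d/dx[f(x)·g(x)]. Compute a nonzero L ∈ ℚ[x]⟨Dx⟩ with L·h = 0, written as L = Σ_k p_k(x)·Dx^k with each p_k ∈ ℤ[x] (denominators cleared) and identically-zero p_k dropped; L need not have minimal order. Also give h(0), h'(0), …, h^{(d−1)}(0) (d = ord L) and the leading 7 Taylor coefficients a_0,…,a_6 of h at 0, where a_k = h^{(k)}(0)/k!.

f: a_k = 0, -3, 9/2, -9, 81/4, -243/5, 243/2, …
g: a_k = 4, 0, -18, 0, 27/2, 0, -81/20, …
Product ⇒ symmetric product L₀, ord ≤ 4.
Derive L from L₀ (diff closure).
L = (-675 - 3564·x - 10206·x^2 + 8748·x^3 + 94041·x^4 + 157464·x^5 + 78732·x^6) + (-216 - 864·x + 1620·x^2 + 14580·x^3 + 29160·x^4 + 17496·x^5)·Dx + (-84 - 396·x - 378·x^2 + 5832·x^3 + 23814·x^4 + 34992·x^5 + 17496·x^6)·Dx^2 + (-24 - 96·x + 180·x^2 + 1620·x^3 + 3240·x^4 + 1944·x^5)·Dx^3 + (-1 + 84·x^2 + 540·x^3 + 1485·x^4 + 1944·x^5 + 972·x^6)·Dx^4  (order 4).
h: a_k = -12, 36, 54, 0, -729/2, 2187/2, -67797/20, …
ICs: h(0) = -12, h′(0) = 36, h′′(0) = 108, h′′′(0) = 0.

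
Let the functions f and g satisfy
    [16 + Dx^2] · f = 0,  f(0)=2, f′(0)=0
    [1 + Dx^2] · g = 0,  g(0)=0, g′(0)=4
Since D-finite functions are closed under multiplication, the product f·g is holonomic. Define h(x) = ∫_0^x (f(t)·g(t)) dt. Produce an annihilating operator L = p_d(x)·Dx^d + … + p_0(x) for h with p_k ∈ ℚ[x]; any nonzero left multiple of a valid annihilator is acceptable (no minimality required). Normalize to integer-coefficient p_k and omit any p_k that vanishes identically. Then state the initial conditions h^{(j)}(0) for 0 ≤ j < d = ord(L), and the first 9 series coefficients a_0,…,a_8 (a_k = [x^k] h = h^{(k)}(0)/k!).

L = 225·Dx + 34·Dx^3 + Dx^5  (order 5).
h: a_k = 0, 0, 4, 0, -49/3, 0, 1441/90, 0, -37969/5040, …
ICs: h(0) = 0, h′(0) = 0, h′′(0) = 8, h′′′(0) = 0, h′′′′(0) = -392.

f: a_k = 2, 0, -16, 0, 64/3, 0, -512/45, 0, 1024/315, …
g: a_k = 0, 4, 0, -2/3, 0, 1/30, 0, -1/1260, 0, …
h₀=f·g: eliminate ⇒ L₀, order ≤ 2·2.
∫: right-multiply L₀ by Dx.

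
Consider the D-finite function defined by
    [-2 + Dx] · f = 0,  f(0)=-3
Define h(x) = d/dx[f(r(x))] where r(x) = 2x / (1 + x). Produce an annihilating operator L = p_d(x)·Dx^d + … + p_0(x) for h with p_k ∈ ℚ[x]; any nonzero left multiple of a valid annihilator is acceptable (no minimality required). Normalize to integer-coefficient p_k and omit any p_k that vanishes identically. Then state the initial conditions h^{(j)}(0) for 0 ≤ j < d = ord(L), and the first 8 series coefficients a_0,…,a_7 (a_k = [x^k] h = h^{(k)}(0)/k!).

f: a_k = -3, -6, -6, -4, -2, -4/5, -4/15, -8/105, …
Change of var in L_f (x↦r) gives L₀.
h₀' ⇒ L via d/dx closure of L₀.
L = (2 - 2·x) + (-1 - 2·x - x^2)·Dx  (order 1).
h: a_k = -12, -24, 12, 16, -28, 88/5, 68/15, -2528/105, …
ICs: h(0) = -12.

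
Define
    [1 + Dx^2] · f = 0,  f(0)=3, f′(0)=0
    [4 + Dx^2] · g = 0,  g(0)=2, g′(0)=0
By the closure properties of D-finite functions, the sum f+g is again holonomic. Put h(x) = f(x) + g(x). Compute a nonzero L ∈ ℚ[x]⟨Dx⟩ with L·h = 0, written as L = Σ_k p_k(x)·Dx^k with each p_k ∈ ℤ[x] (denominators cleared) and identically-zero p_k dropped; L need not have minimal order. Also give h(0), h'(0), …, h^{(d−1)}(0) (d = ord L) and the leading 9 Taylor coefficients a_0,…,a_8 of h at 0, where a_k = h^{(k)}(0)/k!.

L = 4 + 5·Dx^2 + Dx^4  (order 4).
h: a_k = 5, 0, -11/2, 0, 35/24, 0, -131/720, 0, 103/8064, …
ICs: h(0) = 5, h′(0) = 0, h′′(0) = -11, h′′′(0) = 0.

f: a_k = 3, 0, -3/2, 0, 1/8, 0, -1/240, 0, 1/13440, …
g: a_k = 2, 0, -4, 0, 4/3, 0, -8/45, 0, 4/315, …
Weyl lclm of L_f,L_g ⇒ L₀ (ord ≤ 4).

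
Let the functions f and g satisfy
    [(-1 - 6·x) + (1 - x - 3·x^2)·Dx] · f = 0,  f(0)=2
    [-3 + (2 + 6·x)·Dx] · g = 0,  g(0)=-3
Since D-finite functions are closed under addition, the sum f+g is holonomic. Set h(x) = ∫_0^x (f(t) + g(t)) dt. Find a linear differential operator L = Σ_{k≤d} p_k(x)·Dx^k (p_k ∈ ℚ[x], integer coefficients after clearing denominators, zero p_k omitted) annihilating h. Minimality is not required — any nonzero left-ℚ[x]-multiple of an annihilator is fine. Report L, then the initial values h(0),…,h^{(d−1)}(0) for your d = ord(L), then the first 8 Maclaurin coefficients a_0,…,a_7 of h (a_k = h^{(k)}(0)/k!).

f: a_k = 2, 2, 8, 14, 38, 80, 194, 434, …
g: a_k = -3, -9/2, 27/8, -81/16, 1215/128, -5103/256, 45927/1024, -216513/2048, …
Weyl lclm of L_f,L_g ⇒ L₀ (ord ≤ 2).
∫: right-multiply L₀ by Dx.
L = (-57 - 297·x - 567·x^2 - 810·x^3)·Dx + (41 + 246·x + 891·x^2 + 1998·x^3 + 2025·x^4)·Dx^2 + (2 - 38·x - 186·x^2 + 54·x^3 + 918·x^4 + 810·x^5)·Dx^3  (order 3).
h: a_k = 0, -1, -5/4, 91/24, 143/64, 6079/640, 15377/1536, 244583/7168, …
ICs: h(0) = 0, h′(0) = -1, h′′(0) = -5/2.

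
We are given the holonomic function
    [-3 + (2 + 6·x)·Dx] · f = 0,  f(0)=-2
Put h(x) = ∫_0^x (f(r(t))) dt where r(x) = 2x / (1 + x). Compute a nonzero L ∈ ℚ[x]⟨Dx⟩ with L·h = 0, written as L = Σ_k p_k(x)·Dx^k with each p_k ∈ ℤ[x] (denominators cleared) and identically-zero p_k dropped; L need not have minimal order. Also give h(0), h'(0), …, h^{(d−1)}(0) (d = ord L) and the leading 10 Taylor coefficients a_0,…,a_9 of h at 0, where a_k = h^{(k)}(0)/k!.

f: a_k = -2, -3, 9/4, -27/8, 405/64, -1701/128, 15309/512, -72171/1024, 2814669/16384, -14073345/32768, …
h₀=f(r): pull back L_f along r ⇒ L₀.
h=∫₀ˣh₀: take L = L₀·Dx.
L = -3·Dx + (1 + 8·x + 7·x^2)·Dx^2  (order 2).
h: a_k = 0, -2, -3, 5, -51/4, 861/20, -1379/8, 6141/8, -234975/64, 3549407/192, …
ICs: h(0) = 0, h′(0) = -2.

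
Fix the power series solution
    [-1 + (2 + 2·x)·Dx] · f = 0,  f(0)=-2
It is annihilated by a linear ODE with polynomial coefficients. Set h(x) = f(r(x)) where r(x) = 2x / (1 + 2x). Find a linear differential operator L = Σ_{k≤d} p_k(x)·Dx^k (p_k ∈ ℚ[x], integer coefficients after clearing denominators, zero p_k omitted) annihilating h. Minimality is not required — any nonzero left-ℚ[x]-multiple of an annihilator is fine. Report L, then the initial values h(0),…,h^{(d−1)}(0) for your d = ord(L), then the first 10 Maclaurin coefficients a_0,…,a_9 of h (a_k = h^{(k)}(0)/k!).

L = -1 + (1 + 6·x + 8·x^2)·Dx  (order 1).
h: a_k = -2, -2, 5, -13, 141/4, -399/4, 2353/8, -7205/8, 182461/64, -594203/64, …
ICs: h(0) = -2.

f: a_k = -2, -1, 1/4, -1/8, 5/64, -7/128, 21/512, -33/1024, 429/16384, -715/32768, …
h₀=f(r): pull back L_f along r ⇒ L₀.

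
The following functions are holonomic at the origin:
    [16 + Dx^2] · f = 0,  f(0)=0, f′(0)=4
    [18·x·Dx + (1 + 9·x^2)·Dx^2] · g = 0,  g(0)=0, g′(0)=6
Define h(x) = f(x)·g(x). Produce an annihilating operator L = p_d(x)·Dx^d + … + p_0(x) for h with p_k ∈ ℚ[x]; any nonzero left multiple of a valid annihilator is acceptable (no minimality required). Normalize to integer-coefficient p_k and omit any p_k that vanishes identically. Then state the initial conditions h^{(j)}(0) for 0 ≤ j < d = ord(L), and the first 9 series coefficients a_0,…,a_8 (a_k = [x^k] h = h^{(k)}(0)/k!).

f: a_k = 0, 4, 0, -32/3, 0, 128/15, 0, -1024/315, 0, …
g: a_k = 0, 6, 0, -18, 0, 486/5, 0, -4374/7, 0, …
f·g: L₀ = L_f ⊗_s L_g, ord ≤ 2·2.
L = (20800 + 494784·x^2 + 2923776·x^4 + 11943936·x^6 + 26873856·x^8) + (19584·x + 342144·x^3 + 2239488·x^5 + 6718464·x^7)·Dx + (1700 + 42732·x^2 + 318816·x^4 + 1492992·x^6 + 3359232·x^8)·Dx^2 + (1224·x + 21384·x^3 + 139968·x^5 + 419904·x^7)·Dx^3 + (25 + 738·x^2 + 8505·x^4 + 46656·x^6 + 104976·x^8)·Dx^4  (order 4).
h: a_k = 0, 0, 24, 0, -136, 0, 632, 0, -11128/3, …
ICs: h(0) = 0, h′(0) = 0, h′′(0) = 48, h′′′(0) = 0.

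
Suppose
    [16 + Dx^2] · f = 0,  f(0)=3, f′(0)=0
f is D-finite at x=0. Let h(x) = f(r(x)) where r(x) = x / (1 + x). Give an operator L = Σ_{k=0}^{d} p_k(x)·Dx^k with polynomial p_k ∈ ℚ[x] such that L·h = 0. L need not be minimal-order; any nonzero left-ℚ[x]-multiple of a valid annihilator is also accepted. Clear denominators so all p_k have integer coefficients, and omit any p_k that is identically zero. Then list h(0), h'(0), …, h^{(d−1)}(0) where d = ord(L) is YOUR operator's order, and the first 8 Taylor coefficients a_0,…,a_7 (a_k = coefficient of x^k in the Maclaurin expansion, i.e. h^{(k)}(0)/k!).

L = 16 + (2 + 6·x + 6·x^2 + 2·x^3)·Dx + (1 + 4·x + 6·x^2 + 4·x^3 + x^4)·Dx^2  (order 2).
h: a_k = 3, 0, -24, 48, -40, -32, 2744/15, -1968/5, …
ICs: h(0) = 3, h′(0) = 0.

f: a_k = 3, 0, -24, 0, 32, 0, -256/15, 0, …
L₀ from L_f via x↦r, Dx↦r'^{-1}Dx.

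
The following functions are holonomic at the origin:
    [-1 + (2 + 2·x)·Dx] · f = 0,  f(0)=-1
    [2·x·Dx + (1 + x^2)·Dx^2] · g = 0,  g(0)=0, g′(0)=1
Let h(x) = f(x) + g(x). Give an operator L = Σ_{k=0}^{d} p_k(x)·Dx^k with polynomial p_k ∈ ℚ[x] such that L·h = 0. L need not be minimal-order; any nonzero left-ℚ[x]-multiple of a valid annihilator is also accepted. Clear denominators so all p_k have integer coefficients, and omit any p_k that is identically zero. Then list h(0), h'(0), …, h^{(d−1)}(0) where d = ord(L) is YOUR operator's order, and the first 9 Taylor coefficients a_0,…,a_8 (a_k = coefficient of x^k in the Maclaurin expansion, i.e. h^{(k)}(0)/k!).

f: a_k = -1, -1/2, 1/8, -1/16, 5/128, -7/256, 21/1024, -33/2048, 429/32768, …
g: a_k = 0, 1, 0, -1/3, 0, 1/5, 0, -1/7, 0, …
h₀=f+g: left-lcm gives L₀, ord ≤ 3.
L = (-4 - 10·x + 12·x^2 + 6·x^3)·Dx + (-11 - 16·x + 10·x^2 + 48·x^3 + 21·x^4)·Dx^2 + (-2 + 6·x + 12·x^2 + 12·x^3 + 14·x^4 + 6·x^5)·Dx^3  (order 3).
h: a_k = -1, 1/2, 1/8, -19/48, 5/128, 221/1280, 21/1024, -2279/14336, 429/32768, …
ICs: h(0) = -1, h′(0) = 1/2, h′′(0) = 1/4.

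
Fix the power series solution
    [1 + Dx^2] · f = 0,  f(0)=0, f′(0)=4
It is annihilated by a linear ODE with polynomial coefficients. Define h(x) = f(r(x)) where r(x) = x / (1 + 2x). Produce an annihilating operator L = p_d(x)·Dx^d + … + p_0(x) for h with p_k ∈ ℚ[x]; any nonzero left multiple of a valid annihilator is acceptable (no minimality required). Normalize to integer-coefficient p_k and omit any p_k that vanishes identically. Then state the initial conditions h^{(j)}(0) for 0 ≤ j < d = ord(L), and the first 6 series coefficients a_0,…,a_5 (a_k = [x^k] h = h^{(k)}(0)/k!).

L = 1 + (4 + 24·x + 48·x^2 + 32·x^3)·Dx + (1 + 8·x + 24·x^2 + 32·x^3 + 16·x^4)·Dx^2  (order 2).
h: a_k = 0, 4, -8, 46/3, -28, 1441/30, …
ICs: h(0) = 0, h′(0) = 4.

f: a_k = 0, 4, 0, -2/3, 0, 1/30, …
Change of var in L_f (x↦r) gives L₀.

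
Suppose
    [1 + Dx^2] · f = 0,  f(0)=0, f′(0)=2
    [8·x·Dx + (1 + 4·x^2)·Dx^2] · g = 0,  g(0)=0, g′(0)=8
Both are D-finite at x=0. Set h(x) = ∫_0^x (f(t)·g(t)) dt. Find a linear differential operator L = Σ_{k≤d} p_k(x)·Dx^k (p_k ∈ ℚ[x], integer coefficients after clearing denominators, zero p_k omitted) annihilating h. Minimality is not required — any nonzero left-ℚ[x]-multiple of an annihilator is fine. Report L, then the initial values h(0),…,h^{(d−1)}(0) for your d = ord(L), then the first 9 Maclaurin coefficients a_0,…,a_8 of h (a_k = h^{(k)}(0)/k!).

f: a_k = 0, 2, 0, -1/3, 0, 1/60, 0, -1/2520, 0, …
g: a_k = 0, 8, 0, -32/3, 0, 128/5, 0, -512/7, 0, …
Product ⇒ symmetric product L₀, ord ≤ 4.
∫: right-multiply L₀ by Dx.
L = (85 + 944·x^2 + 416·x^4 + 256·x^6 + 256·x^8)·Dx + (144·x + 704·x^3 + 768·x^5 + 1024·x^7)·Dx^2 + (90 + 992·x^2 + 576·x^4 + 512·x^6 + 512·x^8)·Dx^3 + (144·x + 704·x^3 + 768·x^5 + 1024·x^7)·Dx^4 + (5 + 48·x^2 + 160·x^4 + 256·x^6 + 256·x^8)·Dx^5  (order 5).
h: a_k = 0, 0, 0, 16/3, 0, -24/5, 0, 494/63, 0, …
ICs: h(0) = 0, h′(0) = 0, h′′(0) = 0, h′′′(0) = 32, h′′′′(0) = 0.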